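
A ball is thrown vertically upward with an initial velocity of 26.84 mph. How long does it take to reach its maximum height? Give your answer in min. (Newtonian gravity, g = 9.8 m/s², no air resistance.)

v₀ = 26.84 mph × 0.44704 = 11.9986 m/s
t_up = v₀ / g = 11.9986 / 9.8 = 1.22435 s
t_up = 1.22435 s / 60.0 = 0.02041 min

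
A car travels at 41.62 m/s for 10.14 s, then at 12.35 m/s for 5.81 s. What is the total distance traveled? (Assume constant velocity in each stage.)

d₁ = v₁t₁ = 41.62 × 10.14 = 422.0268 m
d₂ = v₂t₂ = 12.35 × 5.81 = 71.7535 m
d_total = 422.0268 + 71.7535 = 493.78 m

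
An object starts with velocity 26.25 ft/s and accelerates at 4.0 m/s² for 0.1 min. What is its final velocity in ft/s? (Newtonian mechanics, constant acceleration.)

v₀ = 26.25 ft/s × 0.3048 = 8.001 m/s
t = 0.1 min × 60.0 = 6.0 s
v = v₀ + a × t = 8.001 + 4.0 × 6.0 = 32.001 m/s
v = 32.001 m/s / 0.3048 = 105.0 ft/s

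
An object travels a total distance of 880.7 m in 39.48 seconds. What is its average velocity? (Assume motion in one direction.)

v_avg = Δd / Δt = 880.7 / 39.48 = 22.31 m/s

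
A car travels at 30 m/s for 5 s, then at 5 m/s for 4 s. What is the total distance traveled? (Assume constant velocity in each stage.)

d₁ = v₁t₁ = 30 × 5 = 150 m
d₂ = v₂t₂ = 5 × 4 = 20 m
d_total = 150 + 20 = 170 m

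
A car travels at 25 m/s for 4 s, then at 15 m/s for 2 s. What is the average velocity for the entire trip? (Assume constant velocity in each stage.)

d₁ = v₁t₁ = 25 × 4 = 100 m
d₂ = v₂t₂ = 15 × 2 = 30 m
d_total = 130 m, t_total = 6 s
v_avg = d_total/t_total = 130/6 = 21.67 m/s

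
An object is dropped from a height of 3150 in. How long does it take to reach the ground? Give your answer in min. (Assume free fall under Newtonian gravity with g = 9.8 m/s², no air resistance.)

h = 3150 in × 0.0254 = 80.01 m
t = √(2h/g) = √(2 × 80.01 / 9.8) = 4.04086 s
t = 4.04086 s / 60.0 = 0.06735 min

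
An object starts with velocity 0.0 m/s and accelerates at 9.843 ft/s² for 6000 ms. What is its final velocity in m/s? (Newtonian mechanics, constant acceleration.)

a = 9.843 ft/s² × 0.3048 = 3.00015 m/s²
t = 6000 ms × 0.001 = 6.0 s
v = v₀ + a × t = 0.0 + 3.00015 × 6.0 = 18.0 m/s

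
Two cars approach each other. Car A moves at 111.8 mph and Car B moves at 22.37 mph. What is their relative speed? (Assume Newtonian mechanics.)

v_rel = v_A + v_B = 111.8 + 22.37 = 134.17 mph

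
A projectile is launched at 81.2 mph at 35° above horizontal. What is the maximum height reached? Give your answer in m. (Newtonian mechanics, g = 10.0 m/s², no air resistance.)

v₀ = 81.2 mph × 0.44704 = 36.2996 m/s
H = v₀² × sin²(θ) / (2g) = 36.2996² × sin(35°)² / (2 × 10.0) = 1317.66 × 0.32899 / 20.0 = 21.67 m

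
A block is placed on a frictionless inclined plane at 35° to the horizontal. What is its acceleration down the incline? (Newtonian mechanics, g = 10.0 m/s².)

a = g sin(θ) = 10.0 × sin(35°) = 10.0 × 0.5736 = 5.74 m/s²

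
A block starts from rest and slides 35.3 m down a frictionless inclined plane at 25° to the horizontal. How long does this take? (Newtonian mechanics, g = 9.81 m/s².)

a = g sin(θ) = 9.81 × sin(25°) = 4.1459 m/s²
t = √(2d/a) = √(2 × 35.3 / 4.1459) = 4.13 s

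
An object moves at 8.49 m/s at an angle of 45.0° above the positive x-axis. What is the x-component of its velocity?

vₓ = v cos(θ) = 8.49 × cos(45.0°) = 6.0 m/s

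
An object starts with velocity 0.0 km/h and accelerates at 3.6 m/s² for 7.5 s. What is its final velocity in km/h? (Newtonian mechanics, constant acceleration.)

v₀ = 0.0 km/h × 0.2777777777777778 = 0.0 m/s
v = v₀ + a × t = 0.0 + 3.6 × 7.5 = 27.0 m/s
v = 27.0 m/s / 0.2777777777777778 = 97.2 km/h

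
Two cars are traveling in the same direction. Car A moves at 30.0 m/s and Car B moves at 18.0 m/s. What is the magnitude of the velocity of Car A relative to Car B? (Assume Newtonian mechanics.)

v_rel = |v_A - v_B| = |30.0 - 18.0| = 12.0 m/s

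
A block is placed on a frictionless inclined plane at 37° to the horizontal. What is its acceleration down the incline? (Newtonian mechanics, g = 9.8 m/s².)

a = g sin(θ) = 9.8 × sin(37°) = 9.8 × 0.6018 = 5.9 m/s²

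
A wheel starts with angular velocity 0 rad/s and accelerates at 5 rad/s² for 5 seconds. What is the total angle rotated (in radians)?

θ = ω₀t + ½αt² = 0×5 + ½×5×5² = 62.5 rad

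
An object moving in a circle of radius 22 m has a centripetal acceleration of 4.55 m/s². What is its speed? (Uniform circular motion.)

v = √(a_c × r) = √(4.55 × 22) = 10.0 m/s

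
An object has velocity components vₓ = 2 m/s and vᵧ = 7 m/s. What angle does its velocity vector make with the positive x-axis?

θ = arctan(vᵧ/vₓ) = arctan(7/2) = 74.05°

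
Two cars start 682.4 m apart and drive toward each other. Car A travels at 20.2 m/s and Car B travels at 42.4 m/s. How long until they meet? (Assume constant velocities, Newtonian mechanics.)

Combined speed: v_combined = 20.2 + 42.4 = 62.6 m/s
Time to meet: t = d/v_combined = 682.4/62.6 = 10.9 s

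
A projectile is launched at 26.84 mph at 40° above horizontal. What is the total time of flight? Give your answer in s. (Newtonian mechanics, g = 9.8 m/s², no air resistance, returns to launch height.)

v₀ = 26.84 mph × 0.44704 = 11.9986 m/s
T = 2 × v₀ × sin(θ) / g = 2 × 11.9986 × sin(40°) / 9.8 = 2 × 11.9986 × 0.642788 / 9.8 = 1.574 s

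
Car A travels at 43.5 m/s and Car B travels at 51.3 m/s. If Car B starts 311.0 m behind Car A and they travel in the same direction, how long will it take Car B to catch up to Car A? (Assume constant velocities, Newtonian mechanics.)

Relative speed: v_rel = 51.3 - 43.5 = 7.8 m/s
Time to catch: t = d₀/v_rel = 311.0/7.8 = 39.87 s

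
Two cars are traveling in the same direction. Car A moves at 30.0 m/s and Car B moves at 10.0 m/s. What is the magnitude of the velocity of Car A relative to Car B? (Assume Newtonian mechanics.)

v_rel = |v_A - v_B| = |30.0 - 10.0| = 20.0 m/s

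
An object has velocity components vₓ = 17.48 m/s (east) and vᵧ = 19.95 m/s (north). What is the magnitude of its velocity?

|v| = √(vₓ² + vᵧ²) = √(17.48² + 19.95²) = √(703.5529) = 26.52 m/s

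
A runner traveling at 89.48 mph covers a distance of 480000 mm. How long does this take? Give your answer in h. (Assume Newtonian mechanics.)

d = 480000 mm × 0.001 = 480.0 m
v = 89.48 mph × 0.44704 = 40.0011 m/s
t = d / v = 480.0 / 40.0011 = 11.9997 s
t = 11.9997 s / 3600.0 = 0.003333 h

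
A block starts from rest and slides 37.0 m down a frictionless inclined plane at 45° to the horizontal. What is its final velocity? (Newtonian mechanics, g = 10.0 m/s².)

a = g sin(θ) = 10.0 × sin(45°) = 7.0711 m/s²
v = √(2ad) = √(2 × 7.0711 × 37.0) = 22.87 m/s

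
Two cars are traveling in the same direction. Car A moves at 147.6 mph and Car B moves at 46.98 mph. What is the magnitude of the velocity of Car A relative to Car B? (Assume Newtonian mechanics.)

v_rel = |v_A - v_B| = |147.6 - 46.98| = 100.62 mph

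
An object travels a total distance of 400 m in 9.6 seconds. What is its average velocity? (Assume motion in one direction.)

v_avg = Δd / Δt = 400 / 9.6 = 41.67 m/s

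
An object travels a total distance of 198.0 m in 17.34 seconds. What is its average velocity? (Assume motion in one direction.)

v_avg = Δd / Δt = 198.0 / 17.34 = 11.42 m/s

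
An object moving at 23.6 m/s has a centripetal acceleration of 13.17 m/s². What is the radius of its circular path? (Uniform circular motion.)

r = v²/a_c = 23.6²/13.17 = 42.29 m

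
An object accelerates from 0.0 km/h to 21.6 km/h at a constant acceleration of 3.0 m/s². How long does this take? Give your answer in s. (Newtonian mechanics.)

v₀ = 0.0 km/h × 0.2777777777777778 = 0.0 m/s
v = 21.6 km/h × 0.2777777777777778 = 6.0 m/s
t = (v - v₀) / a = (6.0 - 0.0) / 3.0 = 2.0 s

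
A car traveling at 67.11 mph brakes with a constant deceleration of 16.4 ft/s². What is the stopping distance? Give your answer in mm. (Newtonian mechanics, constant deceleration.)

v₀ = 67.11 mph × 0.44704 = 30.0009 m/s
a = 16.4 ft/s² × 0.3048 = 4.99872 m/s²
d = v₀² / (2a) = 30.0009² / (2 × 4.99872) = 900.054 / 9.99744 = 90.0284 m
d = 90.0284 m / 0.001 = 90030 mm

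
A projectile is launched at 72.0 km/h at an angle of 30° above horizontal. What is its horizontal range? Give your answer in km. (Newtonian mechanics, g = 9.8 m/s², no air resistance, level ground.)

v₀ = 72.0 km/h × 0.2777777777777778 = 20.0 m/s
R = v₀² × sin(2θ) / g = 20.0² × sin(2 × 30°) / 9.8 = 400.0 × 0.866025 / 9.8 = 35.348 m
R = 35.348 m / 1000.0 = 0.03535 km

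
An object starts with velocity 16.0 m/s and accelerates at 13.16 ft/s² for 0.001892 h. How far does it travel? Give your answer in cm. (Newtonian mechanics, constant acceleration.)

a = 13.16 ft/s² × 0.3048 = 4.01117 m/s²
t = 0.001892 h × 3600.0 = 6.8112 s
d = v₀ × t + ½ × a × t² = 16.0 × 6.8112 + 0.5 × 4.01117 × 6.8112² = 202.023 m
d = 202.023 m / 0.01 = 20200 cm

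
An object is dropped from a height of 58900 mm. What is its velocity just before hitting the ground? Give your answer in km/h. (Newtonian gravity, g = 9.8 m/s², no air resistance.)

h = 58900 mm × 0.001 = 58.9 m
v = √(2gh) = √(2 × 9.8 × 58.9) = 33.9771 m/s
v = 33.9771 m/s / 0.2777777777777778 = 122.3 km/h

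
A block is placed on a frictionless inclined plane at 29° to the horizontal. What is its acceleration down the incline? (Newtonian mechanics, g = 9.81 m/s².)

a = g sin(θ) = 9.81 × sin(29°) = 9.81 × 0.4848 = 4.76 m/s²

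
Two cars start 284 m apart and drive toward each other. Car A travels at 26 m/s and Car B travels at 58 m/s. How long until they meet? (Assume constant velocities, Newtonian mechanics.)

Combined speed: v_combined = 26 + 58 = 84 m/s
Time to meet: t = d/v_combined = 284/84 = 3.38 s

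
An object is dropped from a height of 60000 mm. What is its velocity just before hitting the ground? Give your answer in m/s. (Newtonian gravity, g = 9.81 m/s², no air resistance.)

h = 60000 mm × 0.001 = 60.0 m
v = √(2gh) = √(2 × 9.81 × 60.0) = 34.31 m/s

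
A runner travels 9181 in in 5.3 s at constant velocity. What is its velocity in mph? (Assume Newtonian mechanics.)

d = 9181 in × 0.0254 = 233.197 m
v = d / t = 233.197 / 5.3 = 43.9994 m/s
v = 43.9994 m/s / 0.44704 = 98.42 mph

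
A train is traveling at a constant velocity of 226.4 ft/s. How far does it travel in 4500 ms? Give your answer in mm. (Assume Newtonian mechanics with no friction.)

v = 226.4 ft/s × 0.3048 = 69.0067 m/s
t = 4500 ms × 0.001 = 4.5 s
d = v × t = 69.0067 × 4.5 = 310.53 m
d = 310.53 m / 0.001 = 310500 mm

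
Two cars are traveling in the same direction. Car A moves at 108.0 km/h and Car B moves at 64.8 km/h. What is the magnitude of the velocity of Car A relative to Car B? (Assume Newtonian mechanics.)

v_rel = |v_A - v_B| = |108.0 - 64.8| = 43.2 km/h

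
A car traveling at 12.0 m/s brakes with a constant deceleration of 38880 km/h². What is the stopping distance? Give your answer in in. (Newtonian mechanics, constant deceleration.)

a = 38880 km/h² × 7.716049382716049e-05 = 3.0 m/s²
d = v₀² / (2a) = 12.0² / (2 × 3.0) = 144.0 / 6.0 = 24.0 m
d = 24.0 m / 0.0254 = 944.9 in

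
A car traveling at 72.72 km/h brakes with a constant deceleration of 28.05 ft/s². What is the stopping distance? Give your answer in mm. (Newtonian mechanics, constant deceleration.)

v₀ = 72.72 km/h × 0.2777777777777778 = 20.2 m/s
a = 28.05 ft/s² × 0.3048 = 8.54964 m/s²
d = v₀² / (2a) = 20.2² / (2 × 8.54964) = 408.04 / 17.0993 = 23.863 m
d = 23.863 m / 0.001 = 23860 mm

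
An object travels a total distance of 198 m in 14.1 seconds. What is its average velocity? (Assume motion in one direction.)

v_avg = Δd / Δt = 198 / 14.1 = 14.04 m/s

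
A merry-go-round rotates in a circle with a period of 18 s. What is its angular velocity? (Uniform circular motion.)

ω = 2π/T = 2π/18 = 0.3491 rad/s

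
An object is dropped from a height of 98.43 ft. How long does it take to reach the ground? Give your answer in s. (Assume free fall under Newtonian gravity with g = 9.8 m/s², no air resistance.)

h = 98.43 ft × 0.3048 = 30.0015 m
t = √(2h/g) = √(2 × 30.0015 / 9.8) = 2.474 s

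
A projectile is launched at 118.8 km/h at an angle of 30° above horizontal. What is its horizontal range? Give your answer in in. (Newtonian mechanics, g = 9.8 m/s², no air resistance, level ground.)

v₀ = 118.8 km/h × 0.2777777777777778 = 33.0 m/s
R = v₀² × sin(2θ) / g = 33.0² × sin(2 × 30°) / 9.8 = 1089.0 × 0.866025 / 9.8 = 96.2348 m
R = 96.2348 m / 0.0254 = 3789 in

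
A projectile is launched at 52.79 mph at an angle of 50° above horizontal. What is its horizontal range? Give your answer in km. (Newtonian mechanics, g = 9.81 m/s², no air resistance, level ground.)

v₀ = 52.79 mph × 0.44704 = 23.5992 m/s
R = v₀² × sin(2θ) / g = 23.5992² × sin(2 × 50°) / 9.81 = 556.922 × 0.984808 / 9.81 = 55.9084 m
R = 55.9084 m / 1000.0 = 0.05591 km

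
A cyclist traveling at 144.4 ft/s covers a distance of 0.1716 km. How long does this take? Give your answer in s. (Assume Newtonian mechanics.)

d = 0.1716 km × 1000.0 = 171.6 m
v = 144.4 ft/s × 0.3048 = 44.0131 m/s
t = d / v = 171.6 / 44.0131 = 3.899 s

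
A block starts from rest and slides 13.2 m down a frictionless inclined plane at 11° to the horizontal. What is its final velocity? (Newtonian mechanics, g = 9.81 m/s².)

a = g sin(θ) = 9.81 × sin(11°) = 1.8718 m/s²
v = √(2ad) = √(2 × 1.8718 × 13.2) = 7.03 m/s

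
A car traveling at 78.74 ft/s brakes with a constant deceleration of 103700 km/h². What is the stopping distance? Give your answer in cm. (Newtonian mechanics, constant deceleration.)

v₀ = 78.74 ft/s × 0.3048 = 24.0 m/s
a = 103700 km/h² × 7.716049382716049e-05 = 8.00154 m/s²
d = v₀² / (2a) = 24.0² / (2 × 8.00154) = 576.0 / 16.0031 = 35.993 m
d = 35.993 m / 0.01 = 3599 cm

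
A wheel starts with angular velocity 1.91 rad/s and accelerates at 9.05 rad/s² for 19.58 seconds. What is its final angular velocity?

ω = ω₀ + αt = 1.91 + 9.05 × 19.58 = 179.11 rad/s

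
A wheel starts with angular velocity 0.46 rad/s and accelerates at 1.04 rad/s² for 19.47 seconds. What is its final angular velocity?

ω = ω₀ + αt = 0.46 + 1.04 × 19.47 = 20.71 rad/s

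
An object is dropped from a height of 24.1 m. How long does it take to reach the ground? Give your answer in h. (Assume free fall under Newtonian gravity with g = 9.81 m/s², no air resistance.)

t = √(2h/g) = √(2 × 24.1 / 9.81) = 2.21661 s
t = 2.21661 s / 3600.0 = 0.0006157 h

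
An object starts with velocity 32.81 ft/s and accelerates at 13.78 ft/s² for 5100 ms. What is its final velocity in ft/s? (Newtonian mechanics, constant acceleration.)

v₀ = 32.81 ft/s × 0.3048 = 10.0005 m/s
a = 13.78 ft/s² × 0.3048 = 4.20014 m/s²
t = 5100 ms × 0.001 = 5.1 s
v = v₀ + a × t = 10.0005 + 4.20014 × 5.1 = 31.4212 m/s
v = 31.4212 m/s / 0.3048 = 103.1 ft/s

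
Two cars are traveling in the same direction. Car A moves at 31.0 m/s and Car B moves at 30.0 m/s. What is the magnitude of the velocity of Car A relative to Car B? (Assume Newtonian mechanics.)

v_rel = |v_A - v_B| = |31.0 - 30.0| = 1.0 m/s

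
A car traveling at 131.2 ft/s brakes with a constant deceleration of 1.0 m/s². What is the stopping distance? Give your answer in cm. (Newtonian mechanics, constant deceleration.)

v₀ = 131.2 ft/s × 0.3048 = 39.9898 m/s
d = v₀² / (2a) = 39.9898² / (2 × 1.0) = 1599.18 / 2.0 = 799.59 m
d = 799.59 m / 0.01 = 79960 cm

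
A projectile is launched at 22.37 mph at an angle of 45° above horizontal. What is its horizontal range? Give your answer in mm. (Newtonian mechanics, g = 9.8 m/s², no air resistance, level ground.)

v₀ = 22.37 mph × 0.44704 = 10.0003 m/s
R = v₀² × sin(2θ) / g = 10.0003² × sin(2 × 45°) / 9.8 = 100.006 × 1.0 / 9.8 = 10.2047 m
R = 10.2047 m / 0.001 = 10200 mm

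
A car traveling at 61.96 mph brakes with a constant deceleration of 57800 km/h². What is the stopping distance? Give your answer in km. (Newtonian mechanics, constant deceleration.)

v₀ = 61.96 mph × 0.44704 = 27.6986 m/s
a = 57800 km/h² × 7.716049382716049e-05 = 4.45988 m/s²
d = v₀² / (2a) = 27.6986² / (2 × 4.45988) = 767.212 / 8.91976 = 86.0126 m
d = 86.0126 m / 1000.0 = 0.08601 km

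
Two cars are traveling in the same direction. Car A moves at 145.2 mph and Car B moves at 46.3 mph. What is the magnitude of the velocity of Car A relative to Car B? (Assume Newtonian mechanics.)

v_rel = |v_A - v_B| = |145.2 - 46.3| = 98.9 mph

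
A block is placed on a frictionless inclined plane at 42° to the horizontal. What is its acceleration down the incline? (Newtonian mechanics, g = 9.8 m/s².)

a = g sin(θ) = 9.8 × sin(42°) = 9.8 × 0.6691 = 6.56 m/s²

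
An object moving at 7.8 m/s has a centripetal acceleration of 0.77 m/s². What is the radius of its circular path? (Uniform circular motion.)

r = v²/a_c = 7.8²/0.77 = 79.01 m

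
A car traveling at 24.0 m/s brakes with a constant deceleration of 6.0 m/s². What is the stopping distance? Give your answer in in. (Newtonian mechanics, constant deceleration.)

d = v₀² / (2a) = 24.0² / (2 × 6.0) = 576.0 / 12.0 = 48.0 m
d = 48.0 m / 0.0254 = 1890 in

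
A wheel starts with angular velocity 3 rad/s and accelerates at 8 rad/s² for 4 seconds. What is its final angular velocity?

ω = ω₀ + αt = 3 + 8 × 4 = 35 rad/s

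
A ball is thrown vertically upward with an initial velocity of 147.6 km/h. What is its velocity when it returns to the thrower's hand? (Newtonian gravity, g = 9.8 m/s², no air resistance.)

By conservation of energy (no air resistance), the ball returns to the throw height with the same speed as launch, but directed downward.
|v_ground| = v₀ = 147.6 km/h
v_ground = 147.6 km/h (downward)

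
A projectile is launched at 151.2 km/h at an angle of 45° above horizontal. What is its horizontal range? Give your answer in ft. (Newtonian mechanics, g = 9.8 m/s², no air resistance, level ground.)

v₀ = 151.2 km/h × 0.2777777777777778 = 42.0 m/s
R = v₀² × sin(2θ) / g = 42.0² × sin(2 × 45°) / 9.8 = 1764.0 × 1.0 / 9.8 = 180.0 m
R = 180.0 m / 0.3048 = 590.6 ft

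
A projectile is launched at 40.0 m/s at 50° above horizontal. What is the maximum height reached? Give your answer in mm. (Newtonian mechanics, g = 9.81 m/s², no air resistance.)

H = v₀² × sin²(θ) / (2g) = 40.0² × sin(50°)² / (2 × 9.81) = 1600.0 × 0.586824 / 19.62 = 47.8552 m
H = 47.8552 m / 0.001 = 47860 mm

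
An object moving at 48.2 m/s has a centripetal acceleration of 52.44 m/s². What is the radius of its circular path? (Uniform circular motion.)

r = v²/a_c = 48.2²/52.44 = 44.3 m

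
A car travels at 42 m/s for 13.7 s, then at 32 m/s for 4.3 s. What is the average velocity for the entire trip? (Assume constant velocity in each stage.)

d₁ = v₁t₁ = 42 × 13.7 = 575.4 m
d₂ = v₂t₂ = 32 × 4.3 = 137.6 m
d_total = 713.0 m, t_total = 18.0 s
v_avg = d_total/t_total = 713.0/18.0 = 39.61 m/s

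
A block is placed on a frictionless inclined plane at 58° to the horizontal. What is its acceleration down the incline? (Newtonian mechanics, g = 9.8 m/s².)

a = g sin(θ) = 9.8 × sin(58°) = 9.8 × 0.848 = 8.31 m/s²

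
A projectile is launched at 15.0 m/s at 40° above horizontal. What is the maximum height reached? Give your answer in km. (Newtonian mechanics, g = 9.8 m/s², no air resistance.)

H = v₀² × sin²(θ) / (2g) = 15.0² × sin(40°)² / (2 × 9.8) = 225.0 × 0.413176 / 19.6 = 4.74309 m
H = 4.74309 m / 1000.0 = 0.004743 km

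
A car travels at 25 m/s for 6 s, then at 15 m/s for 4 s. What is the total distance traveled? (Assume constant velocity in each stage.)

d₁ = v₁t₁ = 25 × 6 = 150 m
d₂ = v₂t₂ = 15 × 4 = 60 m
d_total = 150 + 60 = 210 m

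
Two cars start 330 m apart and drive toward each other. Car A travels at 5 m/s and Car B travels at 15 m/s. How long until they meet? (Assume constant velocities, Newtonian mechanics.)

Combined speed: v_combined = 5 + 15 = 20 m/s
Time to meet: t = d/v_combined = 330/20 = 16.5 s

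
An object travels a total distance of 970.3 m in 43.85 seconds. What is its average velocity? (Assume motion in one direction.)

v_avg = Δd / Δt = 970.3 / 43.85 = 22.13 m/s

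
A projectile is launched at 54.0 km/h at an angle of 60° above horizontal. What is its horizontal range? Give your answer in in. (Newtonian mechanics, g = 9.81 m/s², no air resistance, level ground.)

v₀ = 54.0 km/h × 0.2777777777777778 = 15.0 m/s
R = v₀² × sin(2θ) / g = 15.0² × sin(2 × 60°) / 9.81 = 225.0 × 0.866025 / 9.81 = 19.863 m
R = 19.863 m / 0.0254 = 782.0 in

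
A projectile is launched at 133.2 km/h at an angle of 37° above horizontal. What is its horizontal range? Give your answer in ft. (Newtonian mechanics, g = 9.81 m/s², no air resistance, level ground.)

v₀ = 133.2 km/h × 0.2777777777777778 = 37.0 m/s
R = v₀² × sin(2θ) / g = 37.0² × sin(2 × 37°) / 9.81 = 1369.0 × 0.961262 / 9.81 = 134.146 m
R = 134.146 m / 0.3048 = 440.1 ft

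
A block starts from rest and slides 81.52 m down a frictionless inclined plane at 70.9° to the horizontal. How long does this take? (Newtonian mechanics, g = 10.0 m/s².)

a = g sin(θ) = 10.0 × sin(70.9°) = 9.4495 m/s²
t = √(2d/a) = √(2 × 81.52 / 9.4495) = 4.15 s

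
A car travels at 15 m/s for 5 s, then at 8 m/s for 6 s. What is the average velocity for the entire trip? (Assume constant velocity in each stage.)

d₁ = v₁t₁ = 15 × 5 = 75 m
d₂ = v₂t₂ = 8 × 6 = 48 m
d_total = 123 m, t_total = 11 s
v_avg = d_total/t_total = 123/11 = 11.18 m/s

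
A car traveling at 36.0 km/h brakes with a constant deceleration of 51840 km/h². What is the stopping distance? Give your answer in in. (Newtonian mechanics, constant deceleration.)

v₀ = 36.0 km/h × 0.2777777777777778 = 10.0 m/s
a = 51840 km/h² × 7.716049382716049e-05 = 4.0 m/s²
d = v₀² / (2a) = 10.0² / (2 × 4.0) = 100.0 / 8.0 = 12.5 m
d = 12.5 m / 0.0254 = 492.1 in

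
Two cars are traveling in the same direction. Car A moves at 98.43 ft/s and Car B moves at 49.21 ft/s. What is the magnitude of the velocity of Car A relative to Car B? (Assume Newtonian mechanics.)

v_rel = |v_A - v_B| = |98.43 - 49.21| = 49.22 ft/s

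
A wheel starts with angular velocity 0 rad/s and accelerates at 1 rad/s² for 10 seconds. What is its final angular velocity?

ω = ω₀ + αt = 0 + 1 × 10 = 10 rad/s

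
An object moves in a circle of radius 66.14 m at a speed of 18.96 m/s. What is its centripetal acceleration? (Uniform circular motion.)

a_c = v²/r = 18.96²/66.14 = 359.4816/66.14 = 5.44 m/s²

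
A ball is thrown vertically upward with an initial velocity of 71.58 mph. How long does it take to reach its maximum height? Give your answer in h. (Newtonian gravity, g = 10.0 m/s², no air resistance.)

v₀ = 71.58 mph × 0.44704 = 31.9991 m/s
t_up = v₀ / g = 31.9991 / 10.0 = 3.19991 s
t_up = 3.19991 s / 3600.0 = 0.0008889 h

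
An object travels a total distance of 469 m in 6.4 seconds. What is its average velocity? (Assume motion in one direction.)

v_avg = Δd / Δt = 469 / 6.4 = 73.28 m/s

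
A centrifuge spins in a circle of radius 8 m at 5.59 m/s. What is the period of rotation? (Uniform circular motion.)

T = 2πr/v = 2π×8/5.59 = 8.99 s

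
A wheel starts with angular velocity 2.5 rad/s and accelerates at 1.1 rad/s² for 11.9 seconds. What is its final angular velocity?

ω = ω₀ + αt = 2.5 + 1.1 × 11.9 = 15.59 rad/s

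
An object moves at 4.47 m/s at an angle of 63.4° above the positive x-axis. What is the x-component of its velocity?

vₓ = v cos(θ) = 4.47 × cos(63.4°) = 2.0 m/s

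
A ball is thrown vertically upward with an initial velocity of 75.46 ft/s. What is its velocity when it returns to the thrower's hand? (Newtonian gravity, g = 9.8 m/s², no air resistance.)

By conservation of energy (no air resistance), the ball returns to the throw height with the same speed as launch, but directed downward.
|v_ground| = v₀ = 75.46 ft/s
v_ground = 75.46 ft/s (downward)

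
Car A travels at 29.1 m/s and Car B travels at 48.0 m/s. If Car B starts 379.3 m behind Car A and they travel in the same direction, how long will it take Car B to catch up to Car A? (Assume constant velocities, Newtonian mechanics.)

Relative speed: v_rel = 48.0 - 29.1 = 18.9 m/s
Time to catch: t = d₀/v_rel = 379.3/18.9 = 20.07 s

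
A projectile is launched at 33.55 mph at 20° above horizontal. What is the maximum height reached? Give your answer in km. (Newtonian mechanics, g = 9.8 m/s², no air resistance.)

v₀ = 33.55 mph × 0.44704 = 14.9982 m/s
H = v₀² × sin²(θ) / (2g) = 14.9982² × sin(20°)² / (2 × 9.8) = 224.946 × 0.116978 / 19.6 = 1.34254 m
H = 1.34254 m / 1000.0 = 0.001343 km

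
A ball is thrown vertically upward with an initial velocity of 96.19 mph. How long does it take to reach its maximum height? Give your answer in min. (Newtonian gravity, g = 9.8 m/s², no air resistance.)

v₀ = 96.19 mph × 0.44704 = 43.0008 m/s
t_up = v₀ / g = 43.0008 / 9.8 = 4.38784 s
t_up = 4.38784 s / 60.0 = 0.07313 min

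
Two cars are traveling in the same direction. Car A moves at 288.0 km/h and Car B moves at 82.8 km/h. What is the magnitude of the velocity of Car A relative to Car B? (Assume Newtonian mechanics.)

v_rel = |v_A - v_B| = |288.0 - 82.8| = 205.2 km/h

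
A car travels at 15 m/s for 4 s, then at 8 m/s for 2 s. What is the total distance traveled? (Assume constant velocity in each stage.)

d₁ = v₁t₁ = 15 × 4 = 60 m
d₂ = v₂t₂ = 8 × 2 = 16 m
d_total = 60 + 16 = 76 m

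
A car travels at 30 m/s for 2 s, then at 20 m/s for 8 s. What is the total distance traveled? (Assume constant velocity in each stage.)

d₁ = v₁t₁ = 30 × 2 = 60 m
d₂ = v₂t₂ = 20 × 8 = 160 m
d_total = 60 + 160 = 220 m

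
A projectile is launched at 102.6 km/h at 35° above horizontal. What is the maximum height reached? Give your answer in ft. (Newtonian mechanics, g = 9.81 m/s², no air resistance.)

v₀ = 102.6 km/h × 0.2777777777777778 = 28.5 m/s
H = v₀² × sin²(θ) / (2g) = 28.5² × sin(35°)² / (2 × 9.81) = 812.25 × 0.32899 / 19.62 = 13.6199 m
H = 13.6199 m / 0.3048 = 44.68 ft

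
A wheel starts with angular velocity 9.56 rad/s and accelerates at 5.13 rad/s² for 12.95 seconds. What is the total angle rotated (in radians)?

θ = ω₀t + ½αt² = 9.56×12.95 + ½×5.13×12.95² = 553.96 rad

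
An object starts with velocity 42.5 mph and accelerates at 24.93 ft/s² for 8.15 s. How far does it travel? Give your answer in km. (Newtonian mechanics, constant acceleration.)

v₀ = 42.5 mph × 0.44704 = 18.9992 m/s
a = 24.93 ft/s² × 0.3048 = 7.59866 m/s²
d = v₀ × t + ½ × a × t² = 18.9992 × 8.15 + 0.5 × 7.59866 × 8.15² = 407.204 m
d = 407.204 m / 1000.0 = 0.4072 km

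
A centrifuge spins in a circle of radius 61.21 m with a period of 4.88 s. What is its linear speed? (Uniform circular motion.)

v = 2πr/T = 2π×61.21/4.88 = 78.81 m/s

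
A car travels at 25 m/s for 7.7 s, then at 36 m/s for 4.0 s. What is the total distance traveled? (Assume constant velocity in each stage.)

d₁ = v₁t₁ = 25 × 7.7 = 192.5 m
d₂ = v₂t₂ = 36 × 4.0 = 144.0 m
d_total = 192.5 + 144.0 = 336.5 m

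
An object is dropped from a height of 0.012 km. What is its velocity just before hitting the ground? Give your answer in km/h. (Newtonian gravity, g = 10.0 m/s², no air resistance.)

h = 0.012 km × 1000.0 = 12.0 m
v = √(2gh) = √(2 × 10.0 × 12.0) = 15.4919 m/s
v = 15.4919 m/s / 0.2777777777777778 = 55.77 km/h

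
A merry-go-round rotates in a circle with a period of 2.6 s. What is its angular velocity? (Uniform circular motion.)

ω = 2π/T = 2π/2.6 = 2.4166 rad/s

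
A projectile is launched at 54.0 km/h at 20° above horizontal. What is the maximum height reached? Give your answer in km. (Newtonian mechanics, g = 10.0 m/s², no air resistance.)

v₀ = 54.0 km/h × 0.2777777777777778 = 15.0 m/s
H = v₀² × sin²(θ) / (2g) = 15.0² × sin(20°)² / (2 × 10.0) = 225.0 × 0.116978 / 20.0 = 1.316 m
H = 1.316 m / 1000.0 = 0.001316 km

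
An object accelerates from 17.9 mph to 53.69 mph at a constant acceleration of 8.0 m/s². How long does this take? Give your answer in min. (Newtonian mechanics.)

v₀ = 17.9 mph × 0.44704 = 8.00202 m/s
v = 53.69 mph × 0.44704 = 24.0016 m/s
t = (v - v₀) / a = (24.0016 - 8.00202) / 8.0 = 1.99995 s
t = 1.99995 s / 60.0 = 0.03333 min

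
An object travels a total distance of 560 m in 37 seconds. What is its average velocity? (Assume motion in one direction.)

v_avg = Δd / Δt = 560 / 37 = 15.14 m/s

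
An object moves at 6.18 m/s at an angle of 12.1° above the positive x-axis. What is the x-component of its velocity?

vₓ = v cos(θ) = 6.18 × cos(12.1°) = 6.04 m/s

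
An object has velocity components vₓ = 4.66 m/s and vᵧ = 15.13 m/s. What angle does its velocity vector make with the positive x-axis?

θ = arctan(vᵧ/vₓ) = arctan(15.13/4.66) = 72.88°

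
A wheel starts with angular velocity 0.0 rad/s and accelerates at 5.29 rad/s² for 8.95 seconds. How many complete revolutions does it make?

θ = ω₀t + ½αt² = 0.0×8.95 + ½×5.29×8.95² = 211.8711125 rad
Total revolutions = θ/(2π) = 211.8711125/(2π) = 33.72
Complete revolutions = ⌊33.72⌋ = 33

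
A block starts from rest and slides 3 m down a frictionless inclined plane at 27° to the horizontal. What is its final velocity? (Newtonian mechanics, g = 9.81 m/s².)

a = g sin(θ) = 9.81 × sin(27°) = 4.4536 m/s²
v = √(2ad) = √(2 × 4.4536 × 3) = 5.17 m/s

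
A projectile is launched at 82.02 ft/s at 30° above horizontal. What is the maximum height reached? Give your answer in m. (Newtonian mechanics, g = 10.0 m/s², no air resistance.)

v₀ = 82.02 ft/s × 0.3048 = 24.9997 m/s
H = v₀² × sin²(θ) / (2g) = 24.9997² × sin(30°)² / (2 × 10.0) = 624.985 × 0.25 / 20.0 = 7.812 m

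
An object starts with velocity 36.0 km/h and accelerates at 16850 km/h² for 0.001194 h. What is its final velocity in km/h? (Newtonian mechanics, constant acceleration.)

v₀ = 36.0 km/h × 0.2777777777777778 = 10.0 m/s
a = 16850 km/h² × 7.716049382716049e-05 = 1.30015 m/s²
t = 0.001194 h × 3600.0 = 4.2984 s
v = v₀ + a × t = 10.0 + 1.30015 × 4.2984 = 15.5886 m/s
v = 15.5886 m/s / 0.2777777777777778 = 56.12 km/h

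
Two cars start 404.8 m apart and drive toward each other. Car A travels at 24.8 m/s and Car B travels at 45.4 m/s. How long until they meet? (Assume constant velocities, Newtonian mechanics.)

Combined speed: v_combined = 24.8 + 45.4 = 70.2 m/s
Time to meet: t = d/v_combined = 404.8/70.2 = 5.77 s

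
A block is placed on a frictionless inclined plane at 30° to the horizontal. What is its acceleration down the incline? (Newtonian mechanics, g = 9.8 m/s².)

a = g sin(θ) = 9.8 × sin(30°) = 9.8 × 0.5 = 4.9 m/s²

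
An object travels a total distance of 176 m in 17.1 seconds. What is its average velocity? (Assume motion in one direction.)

v_avg = Δd / Δt = 176 / 17.1 = 10.29 m/s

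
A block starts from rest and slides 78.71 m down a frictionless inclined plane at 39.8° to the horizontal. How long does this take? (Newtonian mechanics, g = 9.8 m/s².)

a = g sin(θ) = 9.8 × sin(39.8°) = 6.2731 m/s²
t = √(2d/a) = √(2 × 78.71 / 6.2731) = 5.01 s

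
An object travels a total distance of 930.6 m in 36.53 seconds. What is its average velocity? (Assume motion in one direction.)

v_avg = Δd / Δt = 930.6 / 36.53 = 25.47 m/s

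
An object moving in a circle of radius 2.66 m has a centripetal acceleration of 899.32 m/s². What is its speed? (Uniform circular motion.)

v = √(a_c × r) = √(899.32 × 2.66) = 48.91 m/s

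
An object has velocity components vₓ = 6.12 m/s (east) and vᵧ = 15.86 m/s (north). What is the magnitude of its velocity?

|v| = √(vₓ² + vᵧ²) = √(6.12² + 15.86²) = √(288.994) = 17.0 m/s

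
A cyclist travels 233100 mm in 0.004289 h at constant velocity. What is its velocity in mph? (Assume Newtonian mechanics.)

d = 233100 mm × 0.001 = 233.1 m
t = 0.004289 h × 3600.0 = 15.4404 s
v = d / t = 233.1 / 15.4404 = 15.0968 m/s
v = 15.0968 m/s / 0.44704 = 33.77 mph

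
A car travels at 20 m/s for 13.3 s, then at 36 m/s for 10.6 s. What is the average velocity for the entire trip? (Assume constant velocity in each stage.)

d₁ = v₁t₁ = 20 × 13.3 = 266.0 m
d₂ = v₂t₂ = 36 × 10.6 = 381.6 m
d_total = 647.6 m, t_total = 23.9 s
v_avg = d_total/t_total = 647.6/23.9 = 27.1 m/s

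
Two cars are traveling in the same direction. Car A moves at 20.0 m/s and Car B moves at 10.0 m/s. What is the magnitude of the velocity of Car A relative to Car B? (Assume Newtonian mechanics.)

v_rel = |v_A - v_B| = |20.0 - 10.0| = 10.0 m/s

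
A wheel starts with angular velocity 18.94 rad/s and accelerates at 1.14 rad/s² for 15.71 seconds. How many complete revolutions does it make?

θ = ω₀t + ½αt² = 18.94×15.71 + ½×1.14×15.71² = 438.225737 rad
Total revolutions = θ/(2π) = 438.225737/(2π) = 69.75
Complete revolutions = ⌊69.75⌋ = 69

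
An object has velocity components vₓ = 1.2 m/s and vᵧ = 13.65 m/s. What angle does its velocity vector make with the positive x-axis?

θ = arctan(vᵧ/vₓ) = arctan(13.65/1.2) = 84.98°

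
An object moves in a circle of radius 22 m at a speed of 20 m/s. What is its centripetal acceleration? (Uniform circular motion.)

a_c = v²/r = 20²/22 = 400/22 = 18.18 m/s²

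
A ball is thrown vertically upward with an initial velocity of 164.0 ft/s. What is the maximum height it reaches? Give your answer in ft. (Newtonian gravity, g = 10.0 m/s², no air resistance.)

v₀ = 164.0 ft/s × 0.3048 = 49.9872 m/s
h_max = v₀² / (2g) = 49.9872² / (2 × 10.0) = 2498.72 / 20.0 = 124.936 m
h_max = 124.936 m / 0.3048 = 409.9 ft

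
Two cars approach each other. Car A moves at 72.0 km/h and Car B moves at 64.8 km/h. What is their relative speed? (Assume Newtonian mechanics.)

v_rel = v_A + v_B = 72.0 + 64.8 = 136.8 km/h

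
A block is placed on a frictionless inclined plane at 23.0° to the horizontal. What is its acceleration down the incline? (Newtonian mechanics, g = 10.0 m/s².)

a = g sin(θ) = 10.0 × sin(23.0°) = 10.0 × 0.3907 = 3.91 m/s²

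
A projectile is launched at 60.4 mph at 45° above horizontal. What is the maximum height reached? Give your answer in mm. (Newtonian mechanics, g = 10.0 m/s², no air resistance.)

v₀ = 60.4 mph × 0.44704 = 27.0012 m/s
H = v₀² × sin²(θ) / (2g) = 27.0012² × sin(45°)² / (2 × 10.0) = 729.065 × 0.5 / 20.0 = 18.2266 m
H = 18.2266 m / 0.001 = 18230 mm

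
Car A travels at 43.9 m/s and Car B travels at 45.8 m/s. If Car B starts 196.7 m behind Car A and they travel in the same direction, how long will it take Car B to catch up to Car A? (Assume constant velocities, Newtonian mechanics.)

Relative speed: v_rel = 45.8 - 43.9 = 1.9 m/s
Time to catch: t = d₀/v_rel = 196.7/1.9 = 103.53 s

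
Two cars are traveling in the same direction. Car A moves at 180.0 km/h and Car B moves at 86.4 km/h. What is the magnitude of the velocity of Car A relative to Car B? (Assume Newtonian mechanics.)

v_rel = |v_A - v_B| = |180.0 - 86.4| = 93.6 km/h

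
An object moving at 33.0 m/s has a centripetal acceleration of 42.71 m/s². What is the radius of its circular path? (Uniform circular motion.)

r = v²/a_c = 33.0²/42.71 = 25.5 m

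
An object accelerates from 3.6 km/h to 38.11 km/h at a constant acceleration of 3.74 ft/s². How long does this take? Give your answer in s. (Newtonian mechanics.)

v₀ = 3.6 km/h × 0.2777777777777778 = 1.0 m/s
v = 38.11 km/h × 0.2777777777777778 = 10.5861 m/s
a = 3.74 ft/s² × 0.3048 = 1.13995 m/s²
t = (v - v₀) / a = (10.5861 - 1.0) / 1.13995 = 8.409 s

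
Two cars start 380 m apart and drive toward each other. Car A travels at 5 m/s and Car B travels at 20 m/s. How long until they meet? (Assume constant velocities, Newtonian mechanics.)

Combined speed: v_combined = 5 + 20 = 25 m/s
Time to meet: t = d/v_combined = 380/25 = 15.2 s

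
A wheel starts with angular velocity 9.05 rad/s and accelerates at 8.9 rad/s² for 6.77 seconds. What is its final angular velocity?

ω = ω₀ + αt = 9.05 + 8.9 × 6.77 = 69.3 rad/s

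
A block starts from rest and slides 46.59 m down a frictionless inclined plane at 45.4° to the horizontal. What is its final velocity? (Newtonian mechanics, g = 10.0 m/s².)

a = g sin(θ) = 10.0 × sin(45.4°) = 7.1203 m/s²
v = √(2ad) = √(2 × 7.1203 × 46.59) = 25.76 m/s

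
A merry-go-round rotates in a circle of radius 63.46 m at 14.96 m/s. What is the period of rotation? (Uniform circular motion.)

T = 2πr/v = 2π×63.46/14.96 = 26.65 s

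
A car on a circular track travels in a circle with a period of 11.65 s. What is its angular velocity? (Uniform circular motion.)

ω = 2π/T = 2π/11.65 = 0.5393 rad/s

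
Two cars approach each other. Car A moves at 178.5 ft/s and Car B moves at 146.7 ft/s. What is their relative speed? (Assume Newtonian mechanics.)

v_rel = v_A + v_B = 178.5 + 146.7 = 325.2 ft/s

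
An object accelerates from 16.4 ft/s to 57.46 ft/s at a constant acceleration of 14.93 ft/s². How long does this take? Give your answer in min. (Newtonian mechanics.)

v₀ = 16.4 ft/s × 0.3048 = 4.99872 m/s
v = 57.46 ft/s × 0.3048 = 17.5138 m/s
a = 14.93 ft/s² × 0.3048 = 4.55066 m/s²
t = (v - v₀) / a = (17.5138 - 4.99872) / 4.55066 = 2.75017 s
t = 2.75017 s / 60.0 = 0.04584 min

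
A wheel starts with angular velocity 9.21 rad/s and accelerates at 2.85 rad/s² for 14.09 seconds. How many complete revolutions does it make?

θ = ω₀t + ½αt² = 9.21×14.09 + ½×2.85×14.09² = 412.6714425 rad
Total revolutions = θ/(2π) = 412.6714425/(2π) = 65.68
Complete revolutions = ⌊65.68⌋ = 65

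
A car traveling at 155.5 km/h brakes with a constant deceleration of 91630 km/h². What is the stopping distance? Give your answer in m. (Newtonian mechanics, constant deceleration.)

v₀ = 155.5 km/h × 0.2777777777777778 = 43.1944 m/s
a = 91630 km/h² × 7.716049382716049e-05 = 7.07022 m/s²
d = v₀² / (2a) = 43.1944² / (2 × 7.07022) = 1865.76 / 14.1404 = 131.9 m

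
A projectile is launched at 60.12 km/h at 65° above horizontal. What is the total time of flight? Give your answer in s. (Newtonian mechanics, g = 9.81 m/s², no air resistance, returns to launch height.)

v₀ = 60.12 km/h × 0.2777777777777778 = 16.7 m/s
T = 2 × v₀ × sin(θ) / g = 2 × 16.7 × sin(65°) / 9.81 = 2 × 16.7 × 0.906308 / 9.81 = 3.086 s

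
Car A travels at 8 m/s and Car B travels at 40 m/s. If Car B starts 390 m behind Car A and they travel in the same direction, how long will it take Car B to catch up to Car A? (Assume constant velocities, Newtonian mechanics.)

Relative speed: v_rel = 40 - 8 = 32 m/s
Time to catch: t = d₀/v_rel = 390/32 = 12.19 s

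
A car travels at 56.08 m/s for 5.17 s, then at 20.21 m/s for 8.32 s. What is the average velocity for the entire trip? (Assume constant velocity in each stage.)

d₁ = v₁t₁ = 56.08 × 5.17 = 289.9336 m
d₂ = v₂t₂ = 20.21 × 8.32 = 168.1472 m
d_total = 458.0808 m, t_total = 13.49 s
v_avg = d_total/t_total = 458.0808/13.49 = 33.96 m/s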